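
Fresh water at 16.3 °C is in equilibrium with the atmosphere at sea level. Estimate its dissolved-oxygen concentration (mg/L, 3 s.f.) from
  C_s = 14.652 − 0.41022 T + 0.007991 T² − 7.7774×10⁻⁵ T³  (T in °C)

C_s ≈ 9.75 mg/L

C_s = 14.652 − 0.41022×16.3 + 0.007991×16.3² − 7.7774×10⁻⁵×16.3³ = 9.752 mg/L.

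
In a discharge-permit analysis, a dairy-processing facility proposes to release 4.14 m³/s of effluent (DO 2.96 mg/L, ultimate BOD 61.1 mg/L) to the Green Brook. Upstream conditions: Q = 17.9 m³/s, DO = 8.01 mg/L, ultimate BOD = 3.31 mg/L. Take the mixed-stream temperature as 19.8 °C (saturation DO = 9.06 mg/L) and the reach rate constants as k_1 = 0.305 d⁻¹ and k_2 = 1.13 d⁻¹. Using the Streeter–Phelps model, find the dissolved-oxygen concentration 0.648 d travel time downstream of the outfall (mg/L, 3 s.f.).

Mixed DO = (17.9×8.01 + 4.14×2.96)/(17.9+4.14) = 155.6/22.04 = 7.061 mg/L.
Mixed L₀ = (17.9×3.31 + 4.14×61.1)/(22.04) = 312.2/22.04 = 14.17 mg/L.
Initial deficit D₀ = C_s − DO₀ = 9.06 − 7.061 = 1.999 mg/L.
D(0.648) = [0.305×14.17/(1.13−0.305)](e^(−0.305×0.648) − e^(−1.13×0.648)) + 1.999 e^(−1.13×0.648)
= 5.237 × (0.8207 − 0.4808) + 1.999 × 0.4808 = 2.741 mg/L.
DO = 9.06 − 2.741 = 6.319 mg/L.

DO ≈ 6.32 mg/L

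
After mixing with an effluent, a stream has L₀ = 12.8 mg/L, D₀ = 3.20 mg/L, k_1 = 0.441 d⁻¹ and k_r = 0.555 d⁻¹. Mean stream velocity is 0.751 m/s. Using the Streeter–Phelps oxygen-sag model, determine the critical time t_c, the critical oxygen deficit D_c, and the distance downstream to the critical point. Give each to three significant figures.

With k_r/k_1 = 1.259 and 1 − D₀(k_r−k_1)/(k_1 L₀) = 0.9354,
t_c = ln(1.259 × 0.9354) / (0.555 − 0.441) = ln(1.177) / 0.1140 = 0.1631/0.1140 = 1.431 d.
L(t_c) = L₀ e^(−k_1 t_c) = 12.8 × 0.5321 = 6.810 mg/L, and at the critical point k_r D_c = k_1 L, so D_c = (0.441/0.555) × 6.810 = 5.411 mg/L.
x_c = v t_c = 0.751 m/s × 1.431 d × 86400 s/d = 92840 m ≈ 92.8 km.

t_c ≈ 1.43 d; D_c ≈ 5.41 mg/L; x_c ≈ 92.8 km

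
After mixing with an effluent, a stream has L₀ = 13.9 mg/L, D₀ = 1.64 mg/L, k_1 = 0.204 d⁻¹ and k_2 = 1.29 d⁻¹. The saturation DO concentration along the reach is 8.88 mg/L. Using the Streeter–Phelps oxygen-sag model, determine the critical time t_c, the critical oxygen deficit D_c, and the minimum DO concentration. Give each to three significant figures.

t_c ≈ 0.787 d; D_c ≈ 1.87 mg/L; min DO ≈ 7.01 mg/L

With k_2/k_1 = 6.324 and 1 − D₀(k_2−k_1)/(k_1 L₀) = 0.3719,
t_c = ln(6.324 × 0.3719) / (1.29 − 0.204) = ln(2.352) / 1.086 = 0.8551/1.086 = 0.7874 d.
D_c = (k_1/k_2) L₀ e^(−k_1 t_c) = (0.204/1.29) × 13.9 × e^(−0.204×0.7874) = 0.1581 × 13.9 × 0.8516 = 1.872 mg/L.
Minimum DO = C_s − D_c = 8.88 − 1.872 = 7.008 mg/L.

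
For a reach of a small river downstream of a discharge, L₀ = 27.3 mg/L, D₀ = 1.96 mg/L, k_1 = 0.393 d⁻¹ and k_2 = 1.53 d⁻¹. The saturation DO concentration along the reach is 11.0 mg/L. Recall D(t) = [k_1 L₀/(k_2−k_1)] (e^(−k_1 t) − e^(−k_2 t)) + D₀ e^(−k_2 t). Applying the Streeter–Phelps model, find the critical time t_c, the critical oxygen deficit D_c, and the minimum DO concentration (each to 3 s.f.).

At the critical point dD/dt = 0, so k_1 L₀ e^(−k_1 t) = k_2 D. Substituting D(t) from the Streeter–Phelps equation and solving for t gives
t_c = ln[(k_2/k_1)(1 − D₀(k_2−k_1)/(k_1 L₀))] / (k_2−k_1).
Here k_2−k_1 = 1.137 d⁻¹ and 1 − D₀(k_2−k_1)/(k_1 L₀) = 1 − 1.96×1.137/(0.393×27.3) = 0.7923, so
t_c = ln(3.893 × 0.7923) / 1.137 = 1.126 / 1.137 = 0.9907 d.
L(t_c) = L₀ e^(−k_1 t_c) = 27.3 × 0.6775 = 18.50 mg/L, and at the critical point k_2 D_c = k_1 L, so D_c = (0.393/1.53) × 18.50 = 4.751 mg/L.
Minimum DO = C_s − D_c = 11.0 − 4.751 = 6.249 mg/L.

t_c ≈ 0.991 d; D_c ≈ 4.75 mg/L; min DO ≈ 6.25 mg/L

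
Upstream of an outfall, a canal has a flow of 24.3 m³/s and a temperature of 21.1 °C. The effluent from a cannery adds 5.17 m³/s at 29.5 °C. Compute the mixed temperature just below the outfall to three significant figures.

22.6 °C

Flow-weighted mixing: C = (Q_r C_r + Q_w C_w)/(Q_r + Q_w)
= (24.3×21.1 + 5.17×29.5)/(24.3 + 5.17) = 665.2/29.47 = 22.57 °C.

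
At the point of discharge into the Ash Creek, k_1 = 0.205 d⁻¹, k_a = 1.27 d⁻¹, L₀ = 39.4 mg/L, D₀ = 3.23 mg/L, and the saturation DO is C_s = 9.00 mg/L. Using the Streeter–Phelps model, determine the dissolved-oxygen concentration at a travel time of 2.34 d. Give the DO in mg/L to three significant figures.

k_1 L₀/(k_a−k_1) = 0.205×39.4/(1.27−0.205) = 8.077/1.065 = 7.584 mg/L.
e^(−k_1 t) = e^(−0.205×2.340) = 0.6190; e^(−k_a t) = e^(−1.27×2.340) = 0.05121.
D = 7.584 × (0.6190 − 0.05121) + 3.23 × 0.05121 = 4.306 + 0.1654 = 4.471 mg/L.
DO = C_s − D = 9.00 − 4.471 = 4.529 mg/L.

DO ≈ 4.53 mg/L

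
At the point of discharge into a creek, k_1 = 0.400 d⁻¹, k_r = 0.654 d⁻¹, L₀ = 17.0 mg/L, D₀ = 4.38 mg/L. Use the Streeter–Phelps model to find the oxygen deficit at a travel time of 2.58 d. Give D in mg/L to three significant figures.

D ≈ 5.40 mg/L

k_1 L₀/(k_r−k_1) = 0.400×17.0/(0.654−0.400) = 6.800/0.2540 = 26.77 mg/L.
e^(−k_1 t) = e^(−0.400×2.580) = 0.3563; e^(−k_r t) = e^(−0.654×2.580) = 0.1850.
D = 26.77 × (0.3563 − 0.1850) + 4.38 × 0.1850 = 4.585 + 0.8104 = 5.396 mg/L.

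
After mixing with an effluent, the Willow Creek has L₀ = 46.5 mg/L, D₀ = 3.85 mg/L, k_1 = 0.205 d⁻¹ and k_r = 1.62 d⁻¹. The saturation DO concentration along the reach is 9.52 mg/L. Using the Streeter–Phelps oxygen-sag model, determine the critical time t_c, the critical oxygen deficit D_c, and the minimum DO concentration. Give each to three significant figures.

t_c ≈ 0.862 d; D_c ≈ 4.93 mg/L; min DO ≈ 4.59 mg/L

With k_r/k_1 = 7.902 and 1 − D₀(k_r−k_1)/(k_1 L₀) = 0.4285,
t_c = ln(7.902 × 0.4285) / (1.62 − 0.205) = ln(3.386) / 1.415 = 1.220/1.415 = 0.8620 d.
L(t_c) = L₀ e^(−k_1 t_c) = 46.5 × 0.8380 = 38.97 mg/L, and at the critical point k_r D_c = k_1 L, so D_c = (0.205/1.62) × 38.97 = 4.931 mg/L.
Minimum DO = C_s − D_c = 9.52 − 4.931 = 4.589 mg/L.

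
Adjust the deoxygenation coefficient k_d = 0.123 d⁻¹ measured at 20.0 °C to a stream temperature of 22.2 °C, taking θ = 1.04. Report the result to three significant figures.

k_d(T₂) = k_d(T₁) · θ^(T₂−T₁) = 0.123 × 1.04^(22.2−20.0)
= 0.123 × 1.04^2.20 = 0.123 × 1.090 = 0.1341 d⁻¹.

k_d ≈ 0.134 d⁻¹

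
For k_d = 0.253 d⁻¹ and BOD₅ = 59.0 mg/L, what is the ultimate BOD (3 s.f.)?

BOD₅ = L₀(1 − e^(−5k_d)) ⇒ L₀ = BOD₅ / (1 − e^(−5×0.253))
= 59.0 / (1 − 0.2822) = 59.0 / 0.7178 = 82.20 mg/L.

L₀ ≈ 82.2 mg/L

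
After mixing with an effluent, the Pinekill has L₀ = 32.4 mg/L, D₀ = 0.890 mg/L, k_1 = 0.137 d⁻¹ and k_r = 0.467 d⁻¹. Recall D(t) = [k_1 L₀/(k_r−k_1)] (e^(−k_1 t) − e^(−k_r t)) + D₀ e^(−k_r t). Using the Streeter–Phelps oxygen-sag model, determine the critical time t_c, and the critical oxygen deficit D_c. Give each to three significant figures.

t_c ≈ 3.51 d; D_c ≈ 5.88 mg/L

With k_r/k_1 = 3.409 and 1 − D₀(k_r−k_1)/(k_1 L₀) = 0.9338,
t_c = ln(3.409 × 0.9338) / (0.467 − 0.137) = ln(3.183) / 0.3300 = 1.158/0.3300 = 3.509 d.
L(t_c) = L₀ e^(−k_1 t_c) = 32.4 × 0.6184 = 20.03 mg/L, and at the critical point k_r D_c = k_1 L, so D_c = (0.137/0.467) × 20.03 = 5.877 mg/L.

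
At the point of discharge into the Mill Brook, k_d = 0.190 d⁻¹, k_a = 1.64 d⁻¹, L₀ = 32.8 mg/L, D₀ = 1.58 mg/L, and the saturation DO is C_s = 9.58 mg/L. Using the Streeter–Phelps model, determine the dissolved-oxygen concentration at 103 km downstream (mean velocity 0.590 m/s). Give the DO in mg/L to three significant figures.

Travel time t = x/v = 103 km / (0.590 m/s) = 103000 m / 0.590 m/s = 174600 s = 2.021 d.
k_d L₀/(k_a−k_d) = 0.190×32.8/(1.64−0.190) = 6.232/1.450 = 4.298 mg/L.
e^(−k_d t) = e^(−0.190×2.021) = 0.6812; e^(−k_a t) = e^(−1.64×2.021) = 0.03638.
D = 4.298 × (0.6812 − 0.03638) + 1.58 × 0.03638 = 2.771 + 0.05748 = 2.829 mg/L.
DO = C_s − D = 9.58 − 2.829 = 6.751 mg/L.

DO ≈ 6.75 mg/L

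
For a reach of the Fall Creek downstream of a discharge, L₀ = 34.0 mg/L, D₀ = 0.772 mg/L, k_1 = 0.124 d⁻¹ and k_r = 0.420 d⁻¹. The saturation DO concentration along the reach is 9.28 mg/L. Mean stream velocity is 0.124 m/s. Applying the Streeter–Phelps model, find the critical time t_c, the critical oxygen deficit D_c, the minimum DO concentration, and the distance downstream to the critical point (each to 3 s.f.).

At the critical point dD/dt = 0, so k_1 L₀ e^(−k_1 t) = k_r D. Substituting D(t) from the Streeter–Phelps equation and solving for t gives
t_c = ln[(k_r/k_1)(1 − D₀(k_r−k_1)/(k_1 L₀))] / (k_r−k_1).
Here k_r−k_1 = 0.2960 d⁻¹ and 1 − D₀(k_r−k_1)/(k_1 L₀) = 1 − 0.772×0.2960/(0.124×34.0) = 0.9458, so
t_c = ln(3.387 × 0.9458) / 0.2960 = 1.164 / 0.2960 = 3.933 d.
L(t_c) = L₀ e^(−k_1 t_c) = 34.0 × 0.6140 = 20.88 mg/L, and at the critical point k_r D_c = k_1 L, so D_c = (0.124/0.420) × 20.88 = 6.164 mg/L.
Minimum DO = C_s − D_c = 9.28 − 6.164 = 3.116 mg/L.
x_c = v t_c = 0.124 m/s × 3.933 d × 86400 s/d = 42140 m ≈ 42.1 km.

t_c ≈ 3.93 d; D_c ≈ 6.16 mg/L; min DO ≈ 3.12 mg/L; x_c ≈ 42.1 km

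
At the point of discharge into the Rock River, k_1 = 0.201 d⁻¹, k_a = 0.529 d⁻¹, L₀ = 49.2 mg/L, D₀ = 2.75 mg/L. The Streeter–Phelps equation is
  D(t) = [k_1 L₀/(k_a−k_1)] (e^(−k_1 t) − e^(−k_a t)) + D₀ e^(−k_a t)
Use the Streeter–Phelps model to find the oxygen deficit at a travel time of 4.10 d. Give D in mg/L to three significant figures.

D ≈ 10.1 mg/L

k_1 L₀/(k_a−k_1) = 0.201×49.2/(0.529−0.201) = 9.889/0.3280 = 30.15 mg/L.
e^(−k_1 t) = e^(−0.201×4.100) = 0.4386; e^(−k_a t) = e^(−0.529×4.100) = 0.1143.
D = 30.15 × (0.4386 − 0.1143) + 2.75 × 0.1143 = 9.778 + 0.3143 = 10.09 mg/L.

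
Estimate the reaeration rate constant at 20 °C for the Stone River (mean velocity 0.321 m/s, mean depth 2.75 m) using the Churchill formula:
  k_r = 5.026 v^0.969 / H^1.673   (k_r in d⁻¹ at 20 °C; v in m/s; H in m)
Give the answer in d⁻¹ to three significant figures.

k_r ≈ 0.308 d⁻¹

k_r = 5.026 × 0.321^0.969 / 2.75^1.673 = 5.026 × 0.3325 / 5.433 = 0.3076 d⁻¹.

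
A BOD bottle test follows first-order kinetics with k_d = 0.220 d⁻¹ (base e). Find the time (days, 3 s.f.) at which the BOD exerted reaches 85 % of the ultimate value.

t ≈ 8.62 d

y/L₀ = 1 − e^(−k_d t) = 0.85 ⇒ e^(−k_d t) = 0.150
t = −ln(0.150) / 0.220 = 1.897 / 0.220 = 8.623 d.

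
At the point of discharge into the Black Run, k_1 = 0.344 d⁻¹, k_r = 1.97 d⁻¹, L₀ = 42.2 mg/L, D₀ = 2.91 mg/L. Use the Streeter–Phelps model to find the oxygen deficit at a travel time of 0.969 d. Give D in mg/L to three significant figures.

k_1 L₀/(k_r−k_1) = 0.344×42.2/(1.97−0.344) = 14.52/1.626 = 8.928 mg/L.
e^(−k_1 t) = e^(−0.344×0.9690) = 0.7165; e^(−k_r t) = e^(−1.97×0.9690) = 0.1482.
D = 8.928 × (0.7165 − 0.1482) + 2.91 × 0.1482 = 5.074 + 0.4314 = 5.505 mg/L.

D ≈ 5.51 mg/L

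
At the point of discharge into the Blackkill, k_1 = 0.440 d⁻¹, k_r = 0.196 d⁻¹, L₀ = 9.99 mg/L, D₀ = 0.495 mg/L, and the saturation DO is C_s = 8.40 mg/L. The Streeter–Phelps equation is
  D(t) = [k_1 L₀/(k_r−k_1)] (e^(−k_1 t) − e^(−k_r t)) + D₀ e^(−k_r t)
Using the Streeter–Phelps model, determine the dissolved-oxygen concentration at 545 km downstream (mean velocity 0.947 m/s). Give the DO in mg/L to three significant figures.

DO ≈ 4.34 mg/L

Travel time t = x/v = 545 km / (0.947 m/s) = 545000 m / 0.947 m/s = 575500 s = 6.661 d.
k_1 L₀/(k_r−k_1) = 0.440×9.99/(0.196−0.440) = 4.396/-0.2440 = -18.01 mg/L.
e^(−k_1 t) = e^(−0.440×6.661) = 0.05335; e^(−k_r t) = e^(−0.196×6.661) = 0.2710.
D = -18.01 × (0.05335 − 0.2710) + 0.495 × 0.2710 = 3.921 + 0.1342 = 4.055 mg/L.
DO = C_s − D = 8.40 − 4.055 = 4.345 mg/L.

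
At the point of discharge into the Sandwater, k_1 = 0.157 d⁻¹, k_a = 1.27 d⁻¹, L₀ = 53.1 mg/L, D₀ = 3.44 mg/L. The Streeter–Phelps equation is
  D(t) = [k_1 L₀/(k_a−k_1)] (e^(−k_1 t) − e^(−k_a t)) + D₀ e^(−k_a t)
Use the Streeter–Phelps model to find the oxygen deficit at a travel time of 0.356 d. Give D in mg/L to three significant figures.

D ≈ 4.51 mg/L

k_1 L₀/(k_a−k_1) = 0.157×53.1/(1.27−0.157) = 8.337/1.113 = 7.490 mg/L.
e^(−k_1 t) = e^(−0.157×0.3560) = 0.9456; e^(−k_a t) = e^(−1.27×0.3560) = 0.6363.
D = 7.490 × (0.9456 − 0.6363) + 3.44 × 0.6363 = 2.317 + 2.189 = 4.506 mg/L.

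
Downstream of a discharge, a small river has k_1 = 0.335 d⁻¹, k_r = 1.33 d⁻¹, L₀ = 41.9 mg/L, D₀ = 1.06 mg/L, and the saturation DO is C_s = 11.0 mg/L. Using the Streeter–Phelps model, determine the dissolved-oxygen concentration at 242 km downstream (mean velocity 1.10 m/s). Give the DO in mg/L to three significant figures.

Travel time t = x/v = 242 km / (1.10 m/s) = 242000 m / 1.10 m/s = 220000 s = 2.546 d.
k_1 L₀/(k_r−k_1) = 0.335×41.9/(1.33−0.335) = 14.04/0.9950 = 14.11 mg/L.
e^(−k_1 t) = e^(−0.335×2.546) = 0.4261; e^(−k_r t) = e^(−1.33×2.546) = 0.03382.
D = 14.11 × (0.4261 − 0.03382) + 1.06 × 0.03382 = 5.534 + 0.03585 = 5.570 mg/L.
DO = C_s − D = 11.0 − 5.570 = 5.430 mg/L.

DO ≈ 5.43 mg/L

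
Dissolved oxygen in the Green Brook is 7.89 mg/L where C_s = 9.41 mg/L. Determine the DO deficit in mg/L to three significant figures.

D ≈ 1.52 mg/L

D = C_s − C = 9.41 − 7.89 = 1.52 mg/L.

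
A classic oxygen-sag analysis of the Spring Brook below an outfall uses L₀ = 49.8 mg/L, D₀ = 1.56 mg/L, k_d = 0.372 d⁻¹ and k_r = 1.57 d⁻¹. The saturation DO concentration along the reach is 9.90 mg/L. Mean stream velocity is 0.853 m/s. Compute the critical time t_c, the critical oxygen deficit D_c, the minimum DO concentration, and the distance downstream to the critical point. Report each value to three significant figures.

At the critical point dD/dt = 0, so k_d L₀ e^(−k_d t) = k_r D. Substituting D(t) from the Streeter–Phelps equation and solving for t gives
t_c = ln[(k_r/k_d)(1 − D₀(k_r−k_d)/(k_d L₀))] / (k_r−k_d).
Here k_r−k_d = 1.198 d⁻¹ and 1 − D₀(k_r−k_d)/(k_d L₀) = 1 − 1.56×1.198/(0.372×49.8) = 0.8991, so
t_c = ln(4.220 × 0.8991) / 1.198 = 1.334 / 1.198 = 1.113 d.
D_c = (k_d/k_r) L₀ e^(−k_d t_c) = (0.372/1.57) × 49.8 × e^(−0.372×1.113) = 0.2369 × 49.8 × 0.6609 = 7.799 mg/L.
Minimum DO = C_s − D_c = 9.90 − 7.799 = 2.101 mg/L.
x_c = v t_c = 0.853 m/s × 1.113 d × 86400 s/d = 82040 m ≈ 82.0 km.

t_c ≈ 1.11 d; D_c ≈ 7.80 mg/L; min DO ≈ 2.10 mg/L; x_c ≈ 82.0 km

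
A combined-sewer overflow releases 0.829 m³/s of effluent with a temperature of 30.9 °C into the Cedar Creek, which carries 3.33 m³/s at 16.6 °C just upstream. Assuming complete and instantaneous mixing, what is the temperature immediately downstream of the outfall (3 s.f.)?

19.5 °C

Flow-weighted mixing: C = (Q_r C_r + Q_w C_w)/(Q_r + Q_w)
= (3.33×16.6 + 0.829×30.9)/(3.33 + 0.829) = 80.89/4.159 = 19.45 °C.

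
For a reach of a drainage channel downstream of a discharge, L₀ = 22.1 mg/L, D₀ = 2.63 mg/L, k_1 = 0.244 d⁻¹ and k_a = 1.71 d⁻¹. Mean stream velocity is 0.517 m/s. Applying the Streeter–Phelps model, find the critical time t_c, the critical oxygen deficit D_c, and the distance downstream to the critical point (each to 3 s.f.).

t_c ≈ 0.472 d; D_c ≈ 2.81 mg/L; x_c ≈ 21.1 km

t_c = [1/(k_a−k_1)] ln[(k_a/k_1)(1 − D₀(k_a−k_1)/(k_1 L₀))]
= [1/(1.71−0.244)] ln[(1.71/0.244)(1 − 2.63×1.466/(0.244×22.1))]
= (1/1.466) ln[7.008 × 0.2850] = 0.6821 × ln(1.997) = 0.6821 × 0.6918 = 0.4719 d.
D_c = (k_1/k_a) L₀ e^(−k_1 t_c) = (0.244/1.71) × 22.1 × e^(−0.244×0.4719) = 0.1427 × 22.1 × 0.8912 = 2.810 mg/L.
x_c = v t_c = 0.517 m/s × 0.4719 d × 86400 s/d = 21080 m ≈ 21.1 km.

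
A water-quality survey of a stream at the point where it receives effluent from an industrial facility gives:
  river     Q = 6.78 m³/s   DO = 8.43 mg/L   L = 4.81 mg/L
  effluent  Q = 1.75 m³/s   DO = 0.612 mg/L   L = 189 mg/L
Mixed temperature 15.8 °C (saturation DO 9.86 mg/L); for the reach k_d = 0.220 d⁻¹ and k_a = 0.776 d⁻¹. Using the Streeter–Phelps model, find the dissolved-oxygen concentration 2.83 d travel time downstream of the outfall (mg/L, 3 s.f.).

Mixed DO = (6.78×8.43 + 1.75×0.612)/(6.78+1.75) = 58.23/8.530 = 6.826 mg/L.
Mixed L₀ = (6.78×4.81 + 1.75×189)/(8.530) = 363.4/8.530 = 42.60 mg/L.
Initial deficit D₀ = C_s − DO₀ = 9.86 − 6.826 = 3.034 mg/L.
D(2.83) = [0.220×42.60/(0.776−0.220)](e^(−0.220×2.83) − e^(−0.776×2.83)) + 3.034 e^(−0.776×2.83)
= 16.86 × (0.5365 − 0.1112) + 3.034 × 0.1112 = 7.506 mg/L.
DO = 9.86 − 7.506 = 2.354 mg/L.

DO ≈ 2.35 mg/L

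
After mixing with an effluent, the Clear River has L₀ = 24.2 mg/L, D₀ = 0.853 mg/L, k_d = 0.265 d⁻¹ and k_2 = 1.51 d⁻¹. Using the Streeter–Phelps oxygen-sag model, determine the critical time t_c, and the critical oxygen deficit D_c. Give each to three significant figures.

t_c ≈ 1.25 d; D_c ≈ 3.05 mg/L

At the critical point dD/dt = 0, so k_d L₀ e^(−k_d t) = k_2 D. Substituting D(t) from the Streeter–Phelps equation and solving for t gives
t_c = ln[(k_2/k_d)(1 − D₀(k_2−k_d)/(k_d L₀))] / (k_2−k_d).
Here k_2−k_d = 1.245 d⁻¹ and 1 − D₀(k_2−k_d)/(k_d L₀) = 1 − 0.853×1.245/(0.265×24.2) = 0.8344, so
t_c = ln(5.698 × 0.8344) / 1.245 = 1.559 / 1.245 = 1.252 d.
L(t_c) = L₀ e^(−k_d t_c) = 24.2 × 0.7176 = 17.37 mg/L, and at the critical point k_2 D_c = k_d L, so D_c = (0.265/1.51) × 17.37 = 3.048 mg/L.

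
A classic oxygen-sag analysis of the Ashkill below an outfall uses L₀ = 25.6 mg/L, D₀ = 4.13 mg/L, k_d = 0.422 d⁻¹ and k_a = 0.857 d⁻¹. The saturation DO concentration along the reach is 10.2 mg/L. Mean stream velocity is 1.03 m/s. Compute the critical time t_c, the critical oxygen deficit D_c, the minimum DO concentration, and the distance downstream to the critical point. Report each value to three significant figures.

t_c ≈ 1.21 d; D_c ≈ 7.56 mg/L; min DO ≈ 2.64 mg/L; x_c ≈ 108 km

t_c = [1/(k_a−k_d)] ln[(k_a/k_d)(1 − D₀(k_a−k_d)/(k_d L₀))]
= [1/(0.857−0.422)] ln[(0.857/0.422)(1 − 4.13×0.4350/(0.422×25.6))]
= (1/0.4350) ln[2.031 × 0.8337] = 2.299 × ln(1.693) = 2.299 × 0.5266 = 1.210 d.
L(t_c) = L₀ e^(−k_d t_c) = 25.6 × 0.6000 = 15.36 mg/L, and at the critical point k_a D_c = k_d L, so D_c = (0.422/0.857) × 15.36 = 7.564 mg/L.
Minimum DO = C_s − D_c = 10.2 − 7.564 = 2.636 mg/L.
x_c = v t_c = 1.03 m/s × 1.210 d × 86400 s/d = 107700 m ≈ 108 km.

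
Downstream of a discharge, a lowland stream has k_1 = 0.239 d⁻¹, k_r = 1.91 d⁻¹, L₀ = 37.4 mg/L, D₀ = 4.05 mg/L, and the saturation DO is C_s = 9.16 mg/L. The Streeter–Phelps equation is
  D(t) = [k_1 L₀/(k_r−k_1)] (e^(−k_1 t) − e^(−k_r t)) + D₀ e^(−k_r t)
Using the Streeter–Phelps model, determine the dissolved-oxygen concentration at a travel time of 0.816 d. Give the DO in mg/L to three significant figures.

DO ≈ 5.03 mg/L

k_1 L₀/(k_r−k_1) = 0.239×37.4/(1.91−0.239) = 8.939/1.671 = 5.349 mg/L.
e^(−k_1 t) = e^(−0.239×0.8160) = 0.8228; e^(−k_r t) = e^(−1.91×0.8160) = 0.2104.
D = 5.349 × (0.8228 − 0.2104) + 4.05 × 0.2104 = 3.276 + 0.8523 = 4.128 mg/L.
DO = C_s − D = 9.16 − 4.128 = 5.032 mg/L.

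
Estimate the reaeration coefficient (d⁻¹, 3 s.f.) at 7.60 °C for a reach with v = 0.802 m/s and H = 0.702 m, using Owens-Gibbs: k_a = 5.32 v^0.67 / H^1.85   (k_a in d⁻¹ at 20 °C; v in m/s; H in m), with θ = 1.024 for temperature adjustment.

k_a ≈ 6.58 d⁻¹

k_a(20) = 5.32 × 0.802^0.67 / 0.702^1.85 = 5.32 × 0.8626 / 0.5197 = 8.830 d⁻¹.
k_a(7.60) = 8.830 × 1.024^(7.60−20) = 8.830 × 0.7452 = 6.581 d⁻¹.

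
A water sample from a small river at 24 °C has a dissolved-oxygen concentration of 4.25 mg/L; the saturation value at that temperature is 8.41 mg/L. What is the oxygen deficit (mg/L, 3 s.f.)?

D = C_s − C = 8.41 − 4.25 = 4.16 mg/L.

D ≈ 4.16 mg/L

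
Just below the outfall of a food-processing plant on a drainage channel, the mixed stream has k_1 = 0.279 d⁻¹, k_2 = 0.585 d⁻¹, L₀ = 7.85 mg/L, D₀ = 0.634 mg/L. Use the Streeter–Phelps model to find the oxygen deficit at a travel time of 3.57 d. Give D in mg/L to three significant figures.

D ≈ 1.84 mg/L

k_1 L₀/(k_2−k_1) = 0.279×7.85/(0.585−0.279) = 2.190/0.3060 = 7.157 mg/L.
e^(−k_1 t) = e^(−0.279×3.570) = 0.3693; e^(−k_2 t) = e^(−0.585×3.570) = 0.1239.
D = 7.157 × (0.3693 − 0.1239) + 0.634 × 0.1239 = 1.757 + 0.07854 = 1.835 mg/L.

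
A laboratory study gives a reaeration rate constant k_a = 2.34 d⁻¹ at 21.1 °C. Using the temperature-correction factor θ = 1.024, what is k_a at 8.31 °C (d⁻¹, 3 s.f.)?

k_a ≈ 1.73 d⁻¹

k_a(T₂) = k_a(T₁) · θ^(T₂−T₁) = 2.34 × 1.024^(8.31−21.1)
= 2.34 × 1.024^-12.8 = 2.34 × 0.7384 = 1.728 d⁻¹.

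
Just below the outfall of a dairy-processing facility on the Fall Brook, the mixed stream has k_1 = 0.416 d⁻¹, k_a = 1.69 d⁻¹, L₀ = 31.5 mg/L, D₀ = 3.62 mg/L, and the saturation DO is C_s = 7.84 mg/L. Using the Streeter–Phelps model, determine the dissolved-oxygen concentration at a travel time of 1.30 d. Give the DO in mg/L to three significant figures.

DO ≈ 2.59 mg/L

k_1 L₀/(k_a−k_1) = 0.416×31.5/(1.69−0.416) = 13.10/1.274 = 10.29 mg/L.
e^(−k_1 t) = e^(−0.416×1.300) = 0.5823; e^(−k_a t) = e^(−1.69×1.300) = 0.1111.
D = 10.29 × (0.5823 − 0.1111) + 3.62 × 0.1111 = 4.846 + 0.4023 = 5.248 mg/L.
DO = C_s − D = 7.84 − 5.248 = 2.592 mg/L.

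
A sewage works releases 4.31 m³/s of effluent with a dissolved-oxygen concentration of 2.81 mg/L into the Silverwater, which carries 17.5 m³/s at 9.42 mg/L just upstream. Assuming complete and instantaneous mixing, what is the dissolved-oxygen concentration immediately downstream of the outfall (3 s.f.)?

Flow-weighted mixing: C = (Q_r C_r + Q_w C_w)/(Q_r + Q_w)
= (17.5×9.42 + 4.31×2.81)/(17.5 + 4.31) = 177.0/21.81 = 8.114 mg/L.

8.11 mg/L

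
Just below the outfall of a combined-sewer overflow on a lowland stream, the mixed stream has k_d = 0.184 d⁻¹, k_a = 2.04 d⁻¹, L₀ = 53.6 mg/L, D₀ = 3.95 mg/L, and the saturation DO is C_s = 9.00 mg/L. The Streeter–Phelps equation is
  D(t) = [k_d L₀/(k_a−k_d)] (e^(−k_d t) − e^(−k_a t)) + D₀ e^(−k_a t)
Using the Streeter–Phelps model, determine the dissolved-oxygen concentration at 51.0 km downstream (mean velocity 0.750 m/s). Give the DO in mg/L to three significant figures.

Travel time t = x/v = 51.0 km / (0.750 m/s) = 51000 m / 0.750 m/s = 68000 s = 0.7870 d.
k_d L₀/(k_a−k_d) = 0.184×53.6/(2.04−0.184) = 9.862/1.856 = 5.314 mg/L.
e^(−k_d t) = e^(−0.184×0.7870) = 0.8652; e^(−k_a t) = e^(−2.04×0.7870) = 0.2008.
D = 5.314 × (0.8652 − 0.2008) + 3.95 × 0.2008 = 3.531 + 0.7931 = 4.324 mg/L.
DO = C_s − D = 9.00 − 4.324 = 4.676 mg/L.

DO ≈ 4.68 mg/L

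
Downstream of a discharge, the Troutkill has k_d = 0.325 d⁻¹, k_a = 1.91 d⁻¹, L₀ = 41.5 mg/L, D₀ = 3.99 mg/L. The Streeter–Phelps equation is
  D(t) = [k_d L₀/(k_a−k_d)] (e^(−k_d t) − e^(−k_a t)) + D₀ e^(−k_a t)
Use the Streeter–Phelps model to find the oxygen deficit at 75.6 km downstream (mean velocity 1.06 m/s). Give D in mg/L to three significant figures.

D ≈ 5.57 mg/L

Travel time t = x/v = 75.6 km / (1.06 m/s) = 75600 m / 1.06 m/s = 71320 s = 0.8255 d.
k_d L₀/(k_a−k_d) = 0.325×41.5/(1.91−0.325) = 13.49/1.585 = 8.509 mg/L.
e^(−k_d t) = e^(−0.325×0.8255) = 0.7647; e^(−k_a t) = e^(−1.91×0.8255) = 0.2067.
D = 8.509 × (0.7647 − 0.2067) + 3.99 × 0.2067 = 4.749 + 0.8246 = 5.573 mg/L.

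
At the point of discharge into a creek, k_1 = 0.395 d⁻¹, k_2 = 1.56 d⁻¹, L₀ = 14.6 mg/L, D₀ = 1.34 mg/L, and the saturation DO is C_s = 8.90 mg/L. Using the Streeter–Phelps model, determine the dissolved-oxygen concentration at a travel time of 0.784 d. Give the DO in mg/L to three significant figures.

DO ≈ 6.33 mg/L

k_1 L₀/(k_2−k_1) = 0.395×14.6/(1.56−0.395) = 5.767/1.165 = 4.950 mg/L.
e^(−k_1 t) = e^(−0.395×0.7840) = 0.7337; e^(−k_2 t) = e^(−1.56×0.7840) = 0.2943.
D = 4.950 × (0.7337 − 0.2943) + 1.34 × 0.2943 = 2.175 + 0.3944 = 2.569 mg/L.
DO = C_s − D = 8.90 − 2.569 = 6.331 mg/L.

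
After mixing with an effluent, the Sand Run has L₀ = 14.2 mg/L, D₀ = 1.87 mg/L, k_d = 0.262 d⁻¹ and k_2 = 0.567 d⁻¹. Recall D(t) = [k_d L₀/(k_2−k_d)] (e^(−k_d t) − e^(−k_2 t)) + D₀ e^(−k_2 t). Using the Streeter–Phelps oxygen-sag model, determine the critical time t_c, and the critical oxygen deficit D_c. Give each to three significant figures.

At the critical point dD/dt = 0, so k_d L₀ e^(−k_d t) = k_2 D. Substituting D(t) from the Streeter–Phelps equation and solving for t gives
t_c = ln[(k_2/k_d)(1 − D₀(k_2−k_d)/(k_d L₀))] / (k_2−k_d).
Here k_2−k_d = 0.3050 d⁻¹ and 1 − D₀(k_2−k_d)/(k_d L₀) = 1 − 1.87×0.3050/(0.262×14.2) = 0.8467, so
t_c = ln(2.164 × 0.8467) / 0.3050 = 0.6056 / 0.3050 = 1.986 d.
L(t_c) = L₀ e^(−k_d t_c) = 14.2 × 0.5944 = 8.440 mg/L, and at the critical point k_2 D_c = k_d L, so D_c = (0.262/0.567) × 8.440 = 3.900 mg/L.

t_c ≈ 1.99 d; D_c ≈ 3.90 mg/L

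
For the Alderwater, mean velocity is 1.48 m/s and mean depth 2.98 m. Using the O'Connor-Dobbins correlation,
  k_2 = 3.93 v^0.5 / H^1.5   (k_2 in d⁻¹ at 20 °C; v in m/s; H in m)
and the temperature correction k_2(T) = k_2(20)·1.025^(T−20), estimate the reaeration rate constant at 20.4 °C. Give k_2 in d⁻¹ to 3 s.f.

k_2 ≈ 0.939 d⁻¹

k_2(20) = 3.93 × 1.48^0.5 / 2.98^1.5 = 3.93 × 1.217 / 5.144 = 0.9294 d⁻¹.
k_2(20.4) = 0.9294 × 1.025^(20.4−20) = 0.9294 × 1.010 = 0.9386 d⁻¹.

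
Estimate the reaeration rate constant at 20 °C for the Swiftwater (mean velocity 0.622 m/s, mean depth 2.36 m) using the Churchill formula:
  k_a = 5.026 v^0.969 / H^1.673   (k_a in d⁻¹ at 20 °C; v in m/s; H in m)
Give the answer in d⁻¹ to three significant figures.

k_a = 5.026 × 0.622^0.969 / 2.36^1.673 = 5.026 × 0.6312 / 4.206 = 0.7543 d⁻¹.

k_a ≈ 0.754 d⁻¹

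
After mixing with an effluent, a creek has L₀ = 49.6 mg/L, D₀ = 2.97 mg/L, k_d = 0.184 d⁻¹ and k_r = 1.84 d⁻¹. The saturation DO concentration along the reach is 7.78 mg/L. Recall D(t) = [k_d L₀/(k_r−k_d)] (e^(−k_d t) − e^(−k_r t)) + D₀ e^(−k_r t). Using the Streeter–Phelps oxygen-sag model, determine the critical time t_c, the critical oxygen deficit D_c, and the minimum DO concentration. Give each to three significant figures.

t_c ≈ 0.923 d; D_c ≈ 4.19 mg/L; min DO ≈ 3.59 mg/L

At the critical point dD/dt = 0, so k_d L₀ e^(−k_d t) = k_r D. Substituting D(t) from the Streeter–Phelps equation and solving for t gives
t_c = ln[(k_r/k_d)(1 − D₀(k_r−k_d)/(k_d L₀))] / (k_r−k_d).
Here k_r−k_d = 1.656 d⁻¹ and 1 − D₀(k_r−k_d)/(k_d L₀) = 1 − 2.97×1.656/(0.184×49.6) = 0.4611, so
t_c = ln(10.00 × 0.4611) / 1.656 = 1.528 / 1.656 = 0.9230 d.
D_c = (k_d/k_r) L₀ e^(−k_d t_c) = (0.184/1.84) × 49.6 × e^(−0.184×0.9230) = 0.1000 × 49.6 × 0.8438 = 4.185 mg/L.
Minimum DO = C_s − D_c = 7.78 − 4.185 = 3.595 mg/L.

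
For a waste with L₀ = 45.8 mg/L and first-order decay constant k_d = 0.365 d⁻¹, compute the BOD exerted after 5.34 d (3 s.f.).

y ≈ 39.3 mg/L

y_t = L₀(1 − e^(−k_d t)) = 45.8 × (1 − e^(−0.365×5.34))
= 45.8 × (1 − 0.1424) = 45.8 × 0.8576 = 39.28 mg/L.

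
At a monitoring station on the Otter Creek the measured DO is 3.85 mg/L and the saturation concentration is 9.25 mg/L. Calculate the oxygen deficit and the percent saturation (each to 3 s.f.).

D = C_s − C = 9.25 − 3.85 = 5.40 mg/L.
% saturation = 3.85/9.25 × 100 = 41.6 %.

D ≈ 5.40 mg/L; 41.6 % saturation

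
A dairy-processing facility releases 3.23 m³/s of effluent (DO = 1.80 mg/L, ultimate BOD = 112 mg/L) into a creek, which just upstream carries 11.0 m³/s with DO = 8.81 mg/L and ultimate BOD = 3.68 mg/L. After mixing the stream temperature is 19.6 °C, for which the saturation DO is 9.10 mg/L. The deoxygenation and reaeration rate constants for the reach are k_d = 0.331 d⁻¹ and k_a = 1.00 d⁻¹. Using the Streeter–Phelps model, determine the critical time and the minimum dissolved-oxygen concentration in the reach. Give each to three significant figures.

t_c ≈ 1.44 d; minimum DO ≈ 3.28 mg/L

Mixed DO = (11.0×8.81 + 3.23×1.80)/(11.0+3.23) = 102.7/14.23 = 7.219 mg/L.
Mixed L₀ = (11.0×3.68 + 3.23×112)/(14.23) = 402.2/14.23 = 28.27 mg/L.
Initial deficit D₀ = C_s − DO₀ = 9.10 − 7.219 = 1.881 mg/L.
t_c = (1/0.6690) ln[(1.00/0.331)(1 − 1.881×0.6690/(0.331×28.27))] = 1.495 × ln(2.615) = 1.437 d.
D_c = (0.331/1.00) × 28.27 × e^(−0.331×1.437) = 0.3310 × 28.27 × 0.6215 = 5.815 mg/L.
Minimum DO = 9.10 − 5.815 = 3.285 mg/L.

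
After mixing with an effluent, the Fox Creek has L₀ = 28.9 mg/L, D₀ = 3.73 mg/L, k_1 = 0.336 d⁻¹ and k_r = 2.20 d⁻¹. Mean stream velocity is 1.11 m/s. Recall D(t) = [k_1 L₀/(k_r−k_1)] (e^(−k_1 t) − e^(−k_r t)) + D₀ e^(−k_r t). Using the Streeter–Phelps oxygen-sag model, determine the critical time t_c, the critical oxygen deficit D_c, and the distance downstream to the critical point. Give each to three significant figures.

t_c = [1/(k_r−k_1)] ln[(k_r/k_1)(1 − D₀(k_r−k_1)/(k_1 L₀))]
= [1/(2.20−0.336)] ln[(2.20/0.336)(1 − 3.73×1.864/(0.336×28.9))]
= (1/1.864) ln[6.548 × 0.2840] = 0.5365 × ln(1.859) = 0.5365 × 0.6203 = 0.3328 d.
D_c = (k_1/k_r) L₀ e^(−k_1 t_c) = (0.336/2.20) × 28.9 × e^(−0.336×0.3328) = 0.1527 × 28.9 × 0.8942 = 3.947 mg/L.
x_c = v t_c = 1.11 m/s × 0.3328 d × 86400 s/d = 31910 m ≈ 31.9 km.

t_c ≈ 0.333 d; D_c ≈ 3.95 mg/L; x_c ≈ 31.9 km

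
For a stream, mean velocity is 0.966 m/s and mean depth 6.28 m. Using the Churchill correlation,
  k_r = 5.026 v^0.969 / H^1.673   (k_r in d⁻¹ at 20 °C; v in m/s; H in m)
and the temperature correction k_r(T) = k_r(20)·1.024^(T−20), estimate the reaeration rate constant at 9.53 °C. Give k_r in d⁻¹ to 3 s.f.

k_r(20) = 5.026 × 0.966^0.969 / 6.28^1.673 = 5.026 × 0.9670 / 21.63 = 0.2247 d⁻¹.
k_r(9.53) = 0.2247 × 1.024^(9.53−20) = 0.2247 × 0.7801 = 0.1753 d⁻¹.

k_r ≈ 0.175 d⁻¹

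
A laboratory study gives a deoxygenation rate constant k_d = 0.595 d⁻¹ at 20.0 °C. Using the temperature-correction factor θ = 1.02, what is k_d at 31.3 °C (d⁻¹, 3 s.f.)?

k_d(T₂) = k_d(T₁) · θ^(T₂−T₁) = 0.595 × 1.02^(31.3−20.0)
= 0.595 × 1.02^11.3 = 0.595 × 1.251 = 0.7442 d⁻¹.

k_d ≈ 0.744 d⁻¹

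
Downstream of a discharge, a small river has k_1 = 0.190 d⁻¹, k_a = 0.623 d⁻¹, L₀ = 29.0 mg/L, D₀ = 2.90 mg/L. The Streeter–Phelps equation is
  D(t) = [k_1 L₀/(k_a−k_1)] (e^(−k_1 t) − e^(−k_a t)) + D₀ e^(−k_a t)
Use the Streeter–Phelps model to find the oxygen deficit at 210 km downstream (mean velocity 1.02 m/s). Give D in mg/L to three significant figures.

Travel time t = x/v = 210 km / (1.02 m/s) = 210000 m / 1.02 m/s = 205900 s = 2.383 d.
k_1 L₀/(k_a−k_1) = 0.190×29.0/(0.623−0.190) = 5.510/0.4330 = 12.73 mg/L.
e^(−k_1 t) = e^(−0.190×2.383) = 0.6359; e^(−k_a t) = e^(−0.623×2.383) = 0.2266.
D = 12.73 × (0.6359 − 0.2266) + 2.90 × 0.2266 = 5.208 + 0.6572 = 5.865 mg/L.

D ≈ 5.87 mg/L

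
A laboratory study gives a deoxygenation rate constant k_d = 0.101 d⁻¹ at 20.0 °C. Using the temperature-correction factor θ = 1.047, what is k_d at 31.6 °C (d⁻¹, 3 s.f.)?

k_d(T₂) = k_d(T₁) · θ^(T₂−T₁) = 0.101 × 1.047^(31.6−20.0)
= 0.101 × 1.047^11.6 = 0.101 × 1.704 = 0.1721 d⁻¹.

k_d ≈ 0.172 d⁻¹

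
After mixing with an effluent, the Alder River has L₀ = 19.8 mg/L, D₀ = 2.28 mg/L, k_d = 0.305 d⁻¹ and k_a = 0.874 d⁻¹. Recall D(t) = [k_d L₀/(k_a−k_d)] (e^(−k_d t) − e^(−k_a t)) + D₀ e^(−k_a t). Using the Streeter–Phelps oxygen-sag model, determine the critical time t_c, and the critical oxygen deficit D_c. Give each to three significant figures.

t_c = [1/(k_a−k_d)] ln[(k_a/k_d)(1 − D₀(k_a−k_d)/(k_d L₀))]
= [1/(0.874−0.305)] ln[(0.874/0.305)(1 − 2.28×0.5690/(0.305×19.8))]
= (1/0.5690) ln[2.866 × 0.7852] = 1.757 × ln(2.250) = 1.757 × 0.8109 = 1.425 d.
D_c = (k_d/k_a) L₀ e^(−k_d t_c) = (0.305/0.874) × 19.8 × e^(−0.305×1.425) = 0.3490 × 19.8 × 0.6475 = 4.474 mg/L.

t_c ≈ 1.43 d; D_c ≈ 4.47 mg/L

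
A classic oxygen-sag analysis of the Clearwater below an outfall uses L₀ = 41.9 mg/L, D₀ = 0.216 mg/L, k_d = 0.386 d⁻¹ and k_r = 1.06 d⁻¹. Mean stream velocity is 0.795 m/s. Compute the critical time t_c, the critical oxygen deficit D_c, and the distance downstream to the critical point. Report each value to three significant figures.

t_c ≈ 1.49 d; D_c ≈ 8.60 mg/L; x_c ≈ 102 km

With k_r/k_d = 2.746 and 1 − D₀(k_r−k_d)/(k_d L₀) = 0.9910,
t_c = ln(2.746 × 0.9910) / (1.06 − 0.386) = ln(2.721) / 0.6740 = 1.001/0.6740 = 1.485 d.
L(t_c) = L₀ e^(−k_d t_c) = 41.9 × 0.5636 = 23.62 mg/L, and at the critical point k_r D_c = k_d L, so D_c = (0.386/1.06) × 23.62 = 8.600 mg/L.
x_c = v t_c = 0.795 m/s × 1.485 d × 86400 s/d = 102000 m ≈ 102 km.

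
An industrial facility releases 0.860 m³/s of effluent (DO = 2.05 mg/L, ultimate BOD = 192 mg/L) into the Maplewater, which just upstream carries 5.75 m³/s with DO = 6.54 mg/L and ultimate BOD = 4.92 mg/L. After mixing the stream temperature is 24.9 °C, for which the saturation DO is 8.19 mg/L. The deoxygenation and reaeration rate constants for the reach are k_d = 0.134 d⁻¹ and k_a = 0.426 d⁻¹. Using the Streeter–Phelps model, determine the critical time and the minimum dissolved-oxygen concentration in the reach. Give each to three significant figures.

Mixed DO = (5.75×6.54 + 0.860×2.05)/(5.75+0.860) = 39.37/6.610 = 5.956 mg/L.
Mixed L₀ = (5.75×4.92 + 0.860×192)/(6.610) = 193.4/6.610 = 29.26 mg/L.
Initial deficit D₀ = C_s − DO₀ = 8.19 − 5.956 = 2.234 mg/L.
t_c = (1/0.2920) ln[(0.426/0.134)(1 − 2.234×0.2920/(0.134×29.26))] = 3.425 × ln(2.650) = 3.338 d.
D_c = (0.134/0.426) × 29.26 × e^(−0.134×3.338) = 0.3146 × 29.26 × 0.6394 = 5.885 mg/L.
Minimum DO = 8.19 − 5.885 = 2.305 mg/L.

t_c ≈ 3.34 d; minimum DO ≈ 2.31 mg/L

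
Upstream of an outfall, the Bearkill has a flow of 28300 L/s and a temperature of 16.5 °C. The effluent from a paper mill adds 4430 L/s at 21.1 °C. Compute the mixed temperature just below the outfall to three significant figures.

17.1 °C

Flow-weighted mixing: C = (Q_r C_r + Q_w C_w)/(Q_r + Q_w)
= (28300×16.5 + 4430×21.1)/(28300 + 4430) = 560400/32730 = 17.12 °C.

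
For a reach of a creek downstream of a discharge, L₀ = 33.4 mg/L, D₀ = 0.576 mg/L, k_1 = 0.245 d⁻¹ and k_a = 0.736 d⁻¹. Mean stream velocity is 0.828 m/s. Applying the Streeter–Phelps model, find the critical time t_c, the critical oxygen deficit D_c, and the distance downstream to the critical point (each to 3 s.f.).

t_c ≈ 2.17 d; D_c ≈ 6.54 mg/L; x_c ≈ 155 km

t_c = [1/(k_a−k_1)] ln[(k_a/k_1)(1 − D₀(k_a−k_1)/(k_1 L₀))]
= [1/(0.736−0.245)] ln[(0.736/0.245)(1 − 0.576×0.4910/(0.245×33.4))]
= (1/0.4910) ln[3.004 × 0.9654] = 2.037 × ln(2.900) = 2.037 × 1.065 = 2.169 d.
L(t_c) = L₀ e^(−k_1 t_c) = 33.4 × 0.5878 = 19.63 mg/L, and at the critical point k_a D_c = k_1 L, so D_c = (0.245/0.736) × 19.63 = 6.536 mg/L.
x_c = v t_c = 0.828 m/s × 2.169 d × 86400 s/d = 155100 m ≈ 155 km.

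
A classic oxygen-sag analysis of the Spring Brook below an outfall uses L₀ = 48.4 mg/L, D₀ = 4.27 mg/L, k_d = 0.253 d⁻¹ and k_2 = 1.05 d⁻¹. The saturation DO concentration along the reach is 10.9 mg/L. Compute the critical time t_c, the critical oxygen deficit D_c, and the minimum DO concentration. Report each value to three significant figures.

With k_2/k_d = 4.150 and 1 − D₀(k_2−k_d)/(k_d L₀) = 0.7221,
t_c = ln(4.150 × 0.7221) / (1.05 − 0.253) = ln(2.997) / 0.7970 = 1.098/0.7970 = 1.377 d.
D_c = (k_d/k_2) L₀ e^(−k_d t_c) = (0.253/1.05) × 48.4 × e^(−0.253×1.377) = 0.2410 × 48.4 × 0.7058 = 8.231 mg/L.
Minimum DO = C_s − D_c = 10.9 − 8.231 = 2.669 mg/L.

t_c ≈ 1.38 d; D_c ≈ 8.23 mg/L; min DO ≈ 2.67 mg/L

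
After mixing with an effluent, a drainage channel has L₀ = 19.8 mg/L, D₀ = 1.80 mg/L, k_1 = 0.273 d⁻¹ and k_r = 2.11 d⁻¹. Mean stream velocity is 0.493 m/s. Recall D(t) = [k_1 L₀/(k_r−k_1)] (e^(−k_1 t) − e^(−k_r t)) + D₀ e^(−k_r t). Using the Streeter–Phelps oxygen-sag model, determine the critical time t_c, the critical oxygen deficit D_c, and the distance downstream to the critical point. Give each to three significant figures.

t_c ≈ 0.598 d; D_c ≈ 2.18 mg/L; x_c ≈ 25.5 km

At the critical point dD/dt = 0, so k_1 L₀ e^(−k_1 t) = k_r D. Substituting D(t) from the Streeter–Phelps equation and solving for t gives
t_c = ln[(k_r/k_1)(1 − D₀(k_r−k_1)/(k_1 L₀))] / (k_r−k_1).
Here k_r−k_1 = 1.837 d⁻¹ and 1 − D₀(k_r−k_1)/(k_1 L₀) = 1 − 1.80×1.837/(0.273×19.8) = 0.3883, so
t_c = ln(7.729 × 0.3883) / 1.837 = 1.099 / 1.837 = 0.5982 d.
D_c = (k_1/k_r) L₀ e^(−k_1 t_c) = (0.273/2.11) × 19.8 × e^(−0.273×0.5982) = 0.1294 × 19.8 × 0.8493 = 2.176 mg/L.
x_c = v t_c = 0.493 m/s × 0.5982 d × 86400 s/d = 25480 m ≈ 25.5 km.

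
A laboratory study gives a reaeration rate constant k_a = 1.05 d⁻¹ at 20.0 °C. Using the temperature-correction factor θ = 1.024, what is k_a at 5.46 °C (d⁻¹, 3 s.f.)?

k_a ≈ 0.744 d⁻¹

k_a(T₂) = k_a(T₁) · θ^(T₂−T₁) = 1.05 × 1.024^(5.46−20.0)
= 1.05 × 1.024^-14.5 = 1.05 × 0.7083 = 0.7438 d⁻¹.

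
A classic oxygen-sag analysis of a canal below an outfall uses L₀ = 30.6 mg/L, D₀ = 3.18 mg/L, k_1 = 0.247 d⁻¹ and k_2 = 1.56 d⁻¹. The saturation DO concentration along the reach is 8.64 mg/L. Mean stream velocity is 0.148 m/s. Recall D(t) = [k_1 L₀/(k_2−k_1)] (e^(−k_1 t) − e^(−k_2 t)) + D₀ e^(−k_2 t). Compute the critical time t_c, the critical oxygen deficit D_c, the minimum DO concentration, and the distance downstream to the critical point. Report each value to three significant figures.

t_c ≈ 0.791 d; D_c ≈ 3.98 mg/L; min DO ≈ 4.66 mg/L; x_c ≈ 10.1 km

With k_2/k_1 = 6.316 and 1 − D₀(k_2−k_1)/(k_1 L₀) = 0.4476,
t_c = ln(6.316 × 0.4476) / (1.56 − 0.247) = ln(2.827) / 1.313 = 1.039/1.313 = 0.7914 d.
L(t_c) = L₀ e^(−k_1 t_c) = 30.6 × 0.8224 = 25.17 mg/L, and at the critical point k_2 D_c = k_1 L, so D_c = (0.247/1.56) × 25.17 = 3.985 mg/L.
Minimum DO = C_s − D_c = 8.64 − 3.985 = 4.655 mg/L.
x_c = v t_c = 0.148 m/s × 0.7914 d × 86400 s/d = 10120 m ≈ 10.1 km.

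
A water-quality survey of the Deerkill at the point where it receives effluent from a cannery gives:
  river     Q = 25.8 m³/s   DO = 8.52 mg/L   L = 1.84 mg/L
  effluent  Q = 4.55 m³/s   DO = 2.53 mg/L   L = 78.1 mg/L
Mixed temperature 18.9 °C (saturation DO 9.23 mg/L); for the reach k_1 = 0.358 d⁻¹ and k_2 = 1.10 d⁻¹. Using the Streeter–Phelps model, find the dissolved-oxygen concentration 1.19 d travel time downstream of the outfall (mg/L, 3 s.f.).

DO ≈ 6.34 mg/L

Mixed DO = (25.8×8.52 + 4.55×2.53)/(25.8+4.55) = 231.3/30.35 = 7.622 mg/L.
Mixed L₀ = (25.8×1.84 + 4.55×78.1)/(30.35) = 402.8/30.35 = 13.27 mg/L.
Initial deficit D₀ = C_s − DO₀ = 9.23 − 7.622 = 1.608 mg/L.
D(1.19) = [0.358×13.27/(1.10−0.358)](e^(−0.358×1.19) − e^(−1.10×1.19)) + 1.608 e^(−1.10×1.19)
= 6.404 × (0.6531 − 0.2701) + 1.608 × 0.2701 = 2.887 mg/L.
DO = 9.23 − 2.887 = 6.343 mg/L.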